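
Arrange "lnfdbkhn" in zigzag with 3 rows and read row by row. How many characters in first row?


Zigzag "lnfdbkhn" into 3 rows:
Placing characters:
  'l' => row 0
  'n' => row 1
  'f' => row 2
  'd' => row 1
  'b' => row 0
  'k' => row 1
  'h' => row 2
  'n' => row 1
Rows:
  Row 0: "lb"
  Row 1: "ndkn"
  Row 2: "fh"
First row length: 2

2


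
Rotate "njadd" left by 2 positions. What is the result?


Input: "njadd", rotate left by 2
First 2 characters: "nj"
Remaining characters: "add"
Concatenate remaining + first: "add" + "nj" = "addnj"

addnj


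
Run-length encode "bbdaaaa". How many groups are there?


Input: bbdaaaa
Scanning for consecutive runs:
  Group 1: 'b' x 2 (positions 0-1)
  Group 2: 'd' x 1 (positions 2-2)
  Group 3: 'a' x 4 (positions 3-6)
Total groups: 3

3


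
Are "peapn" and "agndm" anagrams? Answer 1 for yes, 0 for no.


Strings: "peapn", "agndm"
Sorted first:  aenpp
Sorted second: adgmn
Differ at position 1: 'e' vs 'd' => not anagrams

0


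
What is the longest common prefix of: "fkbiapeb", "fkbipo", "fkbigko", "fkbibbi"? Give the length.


Words: fkbiapeb, fkbipo, fkbigko, fkbibbi
  Position 0: all 'f' => match
  Position 1: all 'k' => match
  Position 2: all 'b' => match
  Position 3: all 'i' => match
  Position 4: ('a', 'p', 'g', 'b') => mismatch, stop
LCP = "fkbi" (length 4)

4


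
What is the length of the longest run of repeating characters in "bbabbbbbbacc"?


Input: "bbabbbbbbacc"
Scanning for longest run:
  Position 1 ('b'): continues run of 'b', length=2
  Position 2 ('a'): new char, reset run to 1
  Position 3 ('b'): new char, reset run to 1
  Position 4 ('b'): continues run of 'b', length=2
  Position 5 ('b'): continues run of 'b', length=3
  Position 6 ('b'): continues run of 'b', length=4
  Position 7 ('b'): continues run of 'b', length=5
  Position 8 ('b'): continues run of 'b', length=6
  Position 9 ('a'): new char, reset run to 1
  Position 10 ('c'): new char, reset run to 1
  Position 11 ('c'): continues run of 'c', length=2
Longest run: 'b' with length 6

6


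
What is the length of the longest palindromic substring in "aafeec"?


Input: "aafeec"
Checking substrings for palindromes:
  [0:2] "aa" (len 2) => palindrome
  [3:5] "ee" (len 2) => palindrome
Longest palindromic substring: "aa" with length 2

2


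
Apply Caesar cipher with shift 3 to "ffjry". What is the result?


Caesar cipher: shift "ffjry" by 3
  'f' (pos 5) + 3 = pos 8 = 'i'
  'f' (pos 5) + 3 = pos 8 = 'i'
  'j' (pos 9) + 3 = pos 12 = 'm'
  'r' (pos 17) + 3 = pos 20 = 'u'
  'y' (pos 24) + 3 = pos 1 = 'b'
Result: iimub

iimub


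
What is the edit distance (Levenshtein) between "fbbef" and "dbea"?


Computing edit distance: "fbbef" -> "dbea"
DP table:
           d    b    e    a
      0    1    2    3    4
  f   1    1    2    3    4
  b   2    2    1    2    3
  b   3    3    2    2    3
  e   4    4    3    2    3
  f   5    5    4    3    3
Edit distance = dp[5][4] = 3

3


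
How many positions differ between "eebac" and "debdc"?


Comparing "eebac" and "debdc" position by position:
  Position 0: 'e' vs 'd' => DIFFER
  Position 1: 'e' vs 'e' => same
  Position 2: 'b' vs 'b' => same
  Position 3: 'a' vs 'd' => DIFFER
  Position 4: 'c' vs 'c' => same
Positions that differ: 2

2


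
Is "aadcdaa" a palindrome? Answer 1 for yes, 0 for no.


Input: aadcdaa
Reversed: aadcdaa
  Compare pos 0 ('a') with pos 6 ('a'): match
  Compare pos 1 ('a') with pos 5 ('a'): match
  Compare pos 2 ('d') with pos 4 ('d'): match
Result: palindrome

1


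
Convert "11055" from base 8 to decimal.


Input: "11055" in base 8
Positional expansion:
  Digit '1' (value 1) x 8^4 = 4096
  Digit '1' (value 1) x 8^3 = 512
  Digit '0' (value 0) x 8^2 = 0
  Digit '5' (value 5) x 8^1 = 40
  Digit '5' (value 5) x 8^0 = 5
Sum = 4653

4653


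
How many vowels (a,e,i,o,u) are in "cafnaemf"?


Input: cafnaemf
Checking each character:
  'c' at position 0: consonant
  'a' at position 1: vowel (running total: 1)
  'f' at position 2: consonant
  'n' at position 3: consonant
  'a' at position 4: vowel (running total: 2)
  'e' at position 5: vowel (running total: 3)
  'm' at position 6: consonant
  'f' at position 7: consonant
Total vowels: 3

3


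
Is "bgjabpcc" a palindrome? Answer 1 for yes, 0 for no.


Input: bgjabpcc
Reversed: ccpbajgb
  Compare pos 0 ('b') with pos 7 ('c'): MISMATCH
  Compare pos 1 ('g') with pos 6 ('c'): MISMATCH
  Compare pos 2 ('j') with pos 5 ('p'): MISMATCH
  Compare pos 3 ('a') with pos 4 ('b'): MISMATCH
Result: not a palindrome

0


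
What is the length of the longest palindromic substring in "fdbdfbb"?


Input: "fdbdfbb"
Checking substrings for palindromes:
  [0:5] "fdbdf" (len 5) => palindrome
  [1:4] "dbd" (len 3) => palindrome
  [5:7] "bb" (len 2) => palindrome
Longest palindromic substring: "fdbdf" with length 5

5


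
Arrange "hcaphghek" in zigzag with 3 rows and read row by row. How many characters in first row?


Zigzag "hcaphghek" into 3 rows:
Placing characters:
  'h' => row 0
  'c' => row 1
  'a' => row 2
  'p' => row 1
  'h' => row 0
  'g' => row 1
  'h' => row 2
  'e' => row 1
  'k' => row 0
Rows:
  Row 0: "hhk"
  Row 1: "cpge"
  Row 2: "ah"
First row length: 3

3


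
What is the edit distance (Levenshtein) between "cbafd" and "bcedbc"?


Computing edit distance: "cbafd" -> "bcedbc"
DP table:
           b    c    e    d    b    c
      0    1    2    3    4    5    6
  c   1    1    1    2    3    4    5
  b   2    1    2    2    3    3    4
  a   3    2    2    3    3    4    4
  f   4    3    3    3    4    4    5
  d   5    4    4    4    3    4    5
Edit distance = dp[5][6] = 5

5


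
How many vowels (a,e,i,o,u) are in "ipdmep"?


Input: ipdmep
Checking each character:
  'i' at position 0: vowel (running total: 1)
  'p' at position 1: consonant
  'd' at position 2: consonant
  'm' at position 3: consonant
  'e' at position 4: vowel (running total: 2)
  'p' at position 5: consonant
Total vowels: 2

2


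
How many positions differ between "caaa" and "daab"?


Comparing "caaa" and "daab" position by position:
  Position 0: 'c' vs 'd' => DIFFER
  Position 1: 'a' vs 'a' => same
  Position 2: 'a' vs 'a' => same
  Position 3: 'a' vs 'b' => DIFFER
Positions that differ: 2

2


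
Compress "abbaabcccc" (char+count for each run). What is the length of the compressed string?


Input: abbaabcccc
Runs:
  'a' x 1 => "a1"
  'b' x 2 => "b2"
  'a' x 2 => "a2"
  'b' x 1 => "b1"
  'c' x 4 => "c4"
Compressed: "a1b2a2b1c4"
Compressed length: 10

10


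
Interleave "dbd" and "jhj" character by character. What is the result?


Interleaving "dbd" and "jhj":
  Position 0: 'd' from first, 'j' from second => "dj"
  Position 1: 'b' from first, 'h' from second => "bh"
  Position 2: 'd' from first, 'j' from second => "dj"
Result: djbhdj

djbhdj


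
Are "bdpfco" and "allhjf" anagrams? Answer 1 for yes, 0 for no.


Strings: "bdpfco", "allhjf"
Sorted first:  bcdfop
Sorted second: afhjll
Differ at position 0: 'b' vs 'a' => not anagrams

0


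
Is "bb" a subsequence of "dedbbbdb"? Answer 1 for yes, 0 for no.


Check if "bb" is a subsequence of "dedbbbdb"
Greedy scan:
  Position 0 ('d'): no match needed
  Position 1 ('e'): no match needed
  Position 2 ('d'): no match needed
  Position 3 ('b'): matches sub[0] = 'b'
  Position 4 ('b'): matches sub[1] = 'b'
  Position 5 ('b'): no match needed
  Position 6 ('d'): no match needed
  Position 7 ('b'): no match needed
All 2 characters matched => is a subsequence

1


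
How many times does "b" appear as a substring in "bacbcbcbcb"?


Searching for "b" in "bacbcbcbcb"
Scanning each position:
  Position 0: "b" => MATCH
  Position 1: "a" => no
  Position 2: "c" => no
  Position 3: "b" => MATCH
  Position 4: "c" => no
  Position 5: "b" => MATCH
  Position 6: "c" => no
  Position 7: "b" => MATCH
  Position 8: "c" => no
  Position 9: "b" => MATCH
Total occurrences: 5

5


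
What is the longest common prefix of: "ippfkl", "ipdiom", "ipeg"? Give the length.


Words: ippfkl, ipdiom, ipeg
  Position 0: all 'i' => match
  Position 1: all 'p' => match
  Position 2: ('p', 'd', 'e') => mismatch, stop
LCP = "ip" (length 2)

2


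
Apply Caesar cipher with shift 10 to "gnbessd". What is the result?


Caesar cipher: shift "gnbessd" by 10
  'g' (pos 6) + 10 = pos 16 = 'q'
  'n' (pos 13) + 10 = pos 23 = 'x'
  'b' (pos 1) + 10 = pos 11 = 'l'
  'e' (pos 4) + 10 = pos 14 = 'o'
  's' (pos 18) + 10 = pos 2 = 'c'
  's' (pos 18) + 10 = pos 2 = 'c'
  'd' (pos 3) + 10 = pos 13 = 'n'
Result: qxloccn

qxloccn


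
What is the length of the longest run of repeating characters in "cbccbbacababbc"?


Input: "cbccbbacababbc"
Scanning for longest run:
  Position 1 ('b'): new char, reset run to 1
  Position 2 ('c'): new char, reset run to 1
  Position 3 ('c'): continues run of 'c', length=2
  Position 4 ('b'): new char, reset run to 1
  Position 5 ('b'): continues run of 'b', length=2
  Position 6 ('a'): new char, reset run to 1
  Position 7 ('c'): new char, reset run to 1
  Position 8 ('a'): new char, reset run to 1
  Position 9 ('b'): new char, reset run to 1
  Position 10 ('a'): new char, reset run to 1
  Position 11 ('b'): new char, reset run to 1
  Position 12 ('b'): continues run of 'b', length=2
  Position 13 ('c'): new char, reset run to 1
Longest run: 'c' with length 2

2


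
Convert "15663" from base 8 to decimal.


Input: "15663" in base 8
Positional expansion:
  Digit '1' (value 1) x 8^4 = 4096
  Digit '5' (value 5) x 8^3 = 2560
  Digit '6' (value 6) x 8^2 = 384
  Digit '6' (value 6) x 8^1 = 48
  Digit '3' (value 3) x 8^0 = 3
Sum = 7091

7091


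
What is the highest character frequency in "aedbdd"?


Input: aedbdd
Character counts:
  'a': 1
  'b': 1
  'd': 3
  'e': 1
Maximum frequency: 3

3


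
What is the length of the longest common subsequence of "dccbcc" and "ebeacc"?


LCS of "dccbcc" and "ebeacc"
DP table:
           e    b    e    a    c    c
      0    0    0    0    0    0    0
  d   0    0    0    0    0    0    0
  c   0    0    0    0    0    1    1
  c   0    0    0    0    0    1    2
  b   0    0    1    1    1    1    2
  c   0    0    1    1    1    2    2
  c   0    0    1    1    1    2    3
LCS length = dp[6][6] = 3

3


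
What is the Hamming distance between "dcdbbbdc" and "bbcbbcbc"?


Comparing "dcdbbbdc" and "bbcbbcbc" position by position:
  Position 0: 'd' vs 'b' => differ
  Position 1: 'c' vs 'b' => differ
  Position 2: 'd' vs 'c' => differ
  Position 3: 'b' vs 'b' => same
  Position 4: 'b' vs 'b' => same
  Position 5: 'b' vs 'c' => differ
  Position 6: 'd' vs 'b' => differ
  Position 7: 'c' vs 'c' => same
Total differences (Hamming distance): 5

5


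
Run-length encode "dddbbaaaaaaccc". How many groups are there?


Input: dddbbaaaaaaccc
Scanning for consecutive runs:
  Group 1: 'd' x 3 (positions 0-2)
  Group 2: 'b' x 2 (positions 3-4)
  Group 3: 'a' x 6 (positions 5-10)
  Group 4: 'c' x 3 (positions 11-13)
Total groups: 4

4


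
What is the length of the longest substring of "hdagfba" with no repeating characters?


Input: "hdagfba"
Sliding window (track last position of each char):
  Position 0 ('h'): window [0,0] length 1 -- new best
  Position 1 ('d'): window [0,1] length 2 -- new best
  Position 2 ('a'): window [0,2] length 3 -- new best
  Position 3 ('g'): window [0,3] length 4 -- new best
  Position 4 ('f'): window [0,4] length 5 -- new best
  Position 5 ('b'): window [0,5] length 6 -- new best
  Position 6 ('a'): repeat (last at 2), move window start to 3
  Position 6 ('a'): window [3,6] length 4
Longest substring with no repeats: "hdagfb" with length 6

6


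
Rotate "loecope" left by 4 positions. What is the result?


Input: "loecope", rotate left by 4
First 4 characters: "loec"
Remaining characters: "ope"
Concatenate remaining + first: "ope" + "loec" = "opeloec"

opeloec


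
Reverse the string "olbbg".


Input: olbbg
Reading characters right to left:
  Position 4: 'g'
  Position 3: 'b'
  Position 2: 'b'
  Position 1: 'l'
  Position 0: 'o'
Reversed: gbblo

gbblo


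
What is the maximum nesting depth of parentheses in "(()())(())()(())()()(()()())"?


Input: "(()())(())()(())()()(()()())"
Tracking depth:
  Position 0 '(': depth becomes 1
  Position 1 '(': depth becomes 2
  Position 2 ')': depth becomes 1
  Position 3 '(': depth becomes 2
  Position 4 ')': depth becomes 1
  Position 5 ')': depth becomes 0
  Position 6 '(': depth becomes 1
  Position 7 '(': depth becomes 2
  Position 8 ')': depth becomes 1
  Position 9 ')': depth becomes 0
  Position 10 '(': depth becomes 1
  Position 11 ')': depth becomes 0
  Position 12 '(': depth becomes 1
  Position 13 '(': depth becomes 2
  Position 14 ')': depth becomes 1
  Position 15 ')': depth becomes 0
  Position 16 '(': depth becomes 1
  Position 17 ')': depth becomes 0
  Position 18 '(': depth becomes 1
  Position 19 ')': depth becomes 0
  Position 20 '(': depth becomes 1
  Position 21 '(': depth becomes 2
  Position 22 ')': depth becomes 1
  Position 23 '(': depth becomes 2
  Position 24 ')': depth becomes 1
  Position 25 '(': depth becomes 2
  Position 26 ')': depth becomes 1
  Position 27 ')': depth becomes 0
Maximum depth reached: 2

2


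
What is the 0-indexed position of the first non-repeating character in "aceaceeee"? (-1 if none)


Input: aceaceeee
Character frequencies:
  'a': 2
  'c': 2
  'e': 5
Scanning left to right for freq == 1:
  Position 0 ('a'): freq=2, skip
  Position 1 ('c'): freq=2, skip
  Position 2 ('e'): freq=5, skip
  Position 3 ('a'): freq=2, skip
  Position 4 ('c'): freq=2, skip
  Position 5 ('e'): freq=5, skip
  Position 6 ('e'): freq=5, skip
  Position 7 ('e'): freq=5, skip
  Position 8 ('e'): freq=5, skip
  No unique character found => answer = -1

-1


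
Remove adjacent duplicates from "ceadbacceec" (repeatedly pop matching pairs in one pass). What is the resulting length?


Input: ceadbacceec
Stack-based adjacent duplicate removal:
  Read 'c': push. Stack: c
  Read 'e': push. Stack: ce
  Read 'a': push. Stack: cea
  Read 'd': push. Stack: cead
  Read 'b': push. Stack: ceadb
  Read 'a': push. Stack: ceadba
  Read 'c': push. Stack: ceadbac
  Read 'c': matches stack top 'c' => pop. Stack: ceadba
  Read 'e': push. Stack: ceadbae
  Read 'e': matches stack top 'e' => pop. Stack: ceadba
  Read 'c': push. Stack: ceadbac
Final stack: "ceadbac" (length 7)

7


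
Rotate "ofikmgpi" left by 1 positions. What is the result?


Input: "ofikmgpi", rotate left by 1
First 1 characters: "o"
Remaining characters: "fikmgpi"
Concatenate remaining + first: "fikmgpi" + "o" = "fikmgpio"

fikmgpio


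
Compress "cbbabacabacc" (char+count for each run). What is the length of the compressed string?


Input: cbbabacabacc
Runs:
  'c' x 1 => "c1"
  'b' x 2 => "b2"
  'a' x 1 => "a1"
  'b' x 1 => "b1"
  'a' x 1 => "a1"
  'c' x 1 => "c1"
  'a' x 1 => "a1"
  'b' x 1 => "b1"
  'a' x 1 => "a1"
  'c' x 2 => "c2"
Compressed: "c1b2a1b1a1c1a1b1a1c2"
Compressed length: 20

20


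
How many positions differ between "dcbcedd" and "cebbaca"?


Comparing "dcbcedd" and "cebbaca" position by position:
  Position 0: 'd' vs 'c' => DIFFER
  Position 1: 'c' vs 'e' => DIFFER
  Position 2: 'b' vs 'b' => same
  Position 3: 'c' vs 'b' => DIFFER
  Position 4: 'e' vs 'a' => DIFFER
  Position 5: 'd' vs 'c' => DIFFER
  Position 6: 'd' vs 'a' => DIFFER
Positions that differ: 6

6


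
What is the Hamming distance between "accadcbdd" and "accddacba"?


Comparing "accadcbdd" and "accddacba" position by position:
  Position 0: 'a' vs 'a' => same
  Position 1: 'c' vs 'c' => same
  Position 2: 'c' vs 'c' => same
  Position 3: 'a' vs 'd' => differ
  Position 4: 'd' vs 'd' => same
  Position 5: 'c' vs 'a' => differ
  Position 6: 'b' vs 'c' => differ
  Position 7: 'd' vs 'b' => differ
  Position 8: 'd' vs 'a' => differ
Total differences (Hamming distance): 5

5


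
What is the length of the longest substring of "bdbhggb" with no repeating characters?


Input: "bdbhggb"
Sliding window (track last position of each char):
  Position 0 ('b'): window [0,0] length 1 -- new best
  Position 1 ('d'): window [0,1] length 2 -- new best
  Position 2 ('b'): repeat (last at 0), move window start to 1
  Position 2 ('b'): window [1,2] length 2
  Position 3 ('h'): window [1,3] length 3 -- new best
  Position 4 ('g'): window [1,4] length 4 -- new best
  Position 5 ('g'): repeat (last at 4), move window start to 5
  Position 5 ('g'): window [5,5] length 1
  Position 6 ('b'): window [5,6] length 2
Longest substring with no repeats: "dbhg" with length 4

4


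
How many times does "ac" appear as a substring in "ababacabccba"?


Searching for "ac" in "ababacabccba"
Scanning each position:
  Position 0: "ab" => no
  Position 1: "ba" => no
  Position 2: "ab" => no
  Position 3: "ba" => no
  Position 4: "ac" => MATCH
  Position 5: "ca" => no
  Position 6: "ab" => no
  Position 7: "bc" => no
  Position 8: "cc" => no
  Position 9: "cb" => no
  Position 10: "ba" => no
Total occurrences: 1

1


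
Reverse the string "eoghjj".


Input: eoghjj
Reading characters right to left:
  Position 5: 'j'
  Position 4: 'j'
  Position 3: 'h'
  Position 2: 'g'
  Position 1: 'o'
  Position 0: 'e'
Reversed: jjhgoe

jjhgoe


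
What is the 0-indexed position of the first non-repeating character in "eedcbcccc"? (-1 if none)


Input: eedcbcccc
Character frequencies:
  'b': 1
  'c': 5
  'd': 1
  'e': 2
Scanning left to right for freq == 1:
  Position 0 ('e'): freq=2, skip
  Position 1 ('e'): freq=2, skip
  Position 2 ('d'): unique! => answer = 2

2


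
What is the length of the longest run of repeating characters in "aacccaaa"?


Input: "aacccaaa"
Scanning for longest run:
  Position 1 ('a'): continues run of 'a', length=2
  Position 2 ('c'): new char, reset run to 1
  Position 3 ('c'): continues run of 'c', length=2
  Position 4 ('c'): continues run of 'c', length=3
  Position 5 ('a'): new char, reset run to 1
  Position 6 ('a'): continues run of 'a', length=2
  Position 7 ('a'): continues run of 'a', length=3
Longest run: 'c' with length 3

3


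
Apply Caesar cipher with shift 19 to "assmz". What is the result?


Caesar cipher: shift "assmz" by 19
  'a' (pos 0) + 19 = pos 19 = 't'
  's' (pos 18) + 19 = pos 11 = 'l'
  's' (pos 18) + 19 = pos 11 = 'l'
  'm' (pos 12) + 19 = pos 5 = 'f'
  'z' (pos 25) + 19 = pos 18 = 's'
Result: tllfs

tllfs


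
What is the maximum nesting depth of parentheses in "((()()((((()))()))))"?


Input: "((()()((((()))()))))"
Tracking depth:
  Position 0 '(': depth becomes 1
  Position 1 '(': depth becomes 2
  Position 2 '(': depth becomes 3
  Position 3 ')': depth becomes 2
  Position 4 '(': depth becomes 3
  Position 5 ')': depth becomes 2
  Position 6 '(': depth becomes 3
  Position 7 '(': depth becomes 4
  Position 8 '(': depth becomes 5
  Position 9 '(': depth becomes 6
  Position 10 '(': depth becomes 7
  Position 11 ')': depth becomes 6
  Position 12 ')': depth becomes 5
  Position 13 ')': depth becomes 4
  Position 14 '(': depth becomes 5
  Position 15 ')': depth becomes 4
  Position 16 ')': depth becomes 3
  Position 17 ')': depth becomes 2
  Position 18 ')': depth becomes 1
  Position 19 ')': depth becomes 0
Maximum depth reached: 7

7


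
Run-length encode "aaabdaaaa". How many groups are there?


Input: aaabdaaaa
Scanning for consecutive runs:
  Group 1: 'a' x 3 (positions 0-2)
  Group 2: 'b' x 1 (positions 3-3)
  Group 3: 'd' x 1 (positions 4-4)
  Group 4: 'a' x 4 (positions 5-8)
Total groups: 4

4


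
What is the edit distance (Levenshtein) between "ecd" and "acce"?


Computing edit distance: "ecd" -> "acce"
DP table:
           a    c    c    e
      0    1    2    3    4
  e   1    1    2    3    3
  c   2    2    1    2    3
  d   3    3    2    2    3
Edit distance = dp[3][4] = 3

3


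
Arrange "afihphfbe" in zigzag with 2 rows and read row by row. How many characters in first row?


Zigzag "afihphfbe" into 2 rows:
Placing characters:
  'a' => row 0
  'f' => row 1
  'i' => row 0
  'h' => row 1
  'p' => row 0
  'h' => row 1
  'f' => row 0
  'b' => row 1
  'e' => row 0
Rows:
  Row 0: "aipfe"
  Row 1: "fhhb"
First row length: 5

5


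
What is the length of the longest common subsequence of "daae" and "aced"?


LCS of "daae" and "aced"
DP table:
           a    c    e    d
      0    0    0    0    0
  d   0    0    0    0    1
  a   0    1    1    1    1
  a   0    1    1    1    1
  e   0    1    1    2    2
LCS length = dp[4][4] = 2

2


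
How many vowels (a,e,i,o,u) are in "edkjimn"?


Input: edkjimn
Checking each character:
  'e' at position 0: vowel (running total: 1)
  'd' at position 1: consonant
  'k' at position 2: consonant
  'j' at position 3: consonant
  'i' at position 4: vowel (running total: 2)
  'm' at position 5: consonant
  'n' at position 6: consonant
Total vowels: 2

2


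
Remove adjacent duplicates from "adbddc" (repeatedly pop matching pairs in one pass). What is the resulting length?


Input: adbddc
Stack-based adjacent duplicate removal:
  Read 'a': push. Stack: a
  Read 'd': push. Stack: ad
  Read 'b': push. Stack: adb
  Read 'd': push. Stack: adbd
  Read 'd': matches stack top 'd' => pop. Stack: adb
  Read 'c': push. Stack: adbc
Final stack: "adbc" (length 4)

4


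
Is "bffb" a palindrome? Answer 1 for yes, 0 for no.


Input: bffb
Reversed: bffb
  Compare pos 0 ('b') with pos 3 ('b'): match
  Compare pos 1 ('f') with pos 2 ('f'): match
Result: palindrome

1


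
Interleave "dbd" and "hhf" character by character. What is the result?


Interleaving "dbd" and "hhf":
  Position 0: 'd' from first, 'h' from second => "dh"
  Position 1: 'b' from first, 'h' from second => "bh"
  Position 2: 'd' from first, 'f' from second => "df"
Result: dhbhdf

dhbhdf


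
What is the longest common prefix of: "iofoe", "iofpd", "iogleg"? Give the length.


Words: iofoe, iofpd, iogleg
  Position 0: all 'i' => match
  Position 1: all 'o' => match
  Position 2: ('f', 'f', 'g') => mismatch, stop
LCP = "io" (length 2)

2


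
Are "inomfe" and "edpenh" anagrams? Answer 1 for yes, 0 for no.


Strings: "inomfe", "edpenh"
Sorted first:  efimno
Sorted second: deehnp
Differ at position 0: 'e' vs 'd' => not anagrams

0


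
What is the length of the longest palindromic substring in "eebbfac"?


Input: "eebbfac"
Checking substrings for palindromes:
  [0:2] "ee" (len 2) => palindrome
  [2:4] "bb" (len 2) => palindrome
Longest palindromic substring: "ee" with length 2

2


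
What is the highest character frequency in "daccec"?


Input: daccec
Character counts:
  'a': 1
  'c': 3
  'd': 1
  'e': 1
Maximum frequency: 3

3


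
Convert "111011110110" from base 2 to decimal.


Input: "111011110110" in base 2
Positional expansion:
  Digit '1' (value 1) x 2^11 = 2048
  Digit '1' (value 1) x 2^10 = 1024
  Digit '1' (value 1) x 2^9 = 512
  Digit '0' (value 0) x 2^8 = 0
  Digit '1' (value 1) x 2^7 = 128
  Digit '1' (value 1) x 2^6 = 64
  Digit '1' (value 1) x 2^5 = 32
  Digit '1' (value 1) x 2^4 = 16
  Digit '0' (value 0) x 2^3 = 0
  Digit '1' (value 1) x 2^2 = 4
  Digit '1' (value 1) x 2^1 = 2
  Digit '0' (value 0) x 2^0 = 0
Sum = 3830

3830


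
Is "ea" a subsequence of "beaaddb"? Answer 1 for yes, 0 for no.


Check if "ea" is a subsequence of "beaaddb"
Greedy scan:
  Position 0 ('b'): no match needed
  Position 1 ('e'): matches sub[0] = 'e'
  Position 2 ('a'): matches sub[1] = 'a'
  Position 3 ('a'): no match needed
  Position 4 ('d'): no match needed
  Position 5 ('d'): no match needed
  Position 6 ('b'): no match needed
All 2 characters matched => is a subsequence

1


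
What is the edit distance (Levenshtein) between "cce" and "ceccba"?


Computing edit distance: "cce" -> "ceccba"
DP table:
           c    e    c    c    b    a
      0    1    2    3    4    5    6
  c   1    0    1    2    3    4    5
  c   2    1    1    1    2    3    4
  e   3    2    1    2    2    3    4
Edit distance = dp[3][6] = 4

4


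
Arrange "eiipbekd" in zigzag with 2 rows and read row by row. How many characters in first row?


Zigzag "eiipbekd" into 2 rows:
Placing characters:
  'e' => row 0
  'i' => row 1
  'i' => row 0
  'p' => row 1
  'b' => row 0
  'e' => row 1
  'k' => row 0
  'd' => row 1
Rows:
  Row 0: "eibk"
  Row 1: "iped"
First row length: 4

4


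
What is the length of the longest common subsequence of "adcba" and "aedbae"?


LCS of "adcba" and "aedbae"
DP table:
           a    e    d    b    a    e
      0    0    0    0    0    0    0
  a   0    1    1    1    1    1    1
  d   0    1    1    2    2    2    2
  c   0    1    1    2    2    2    2
  b   0    1    1    2    3    3    3
  a   0    1    1    2    3    4    4
LCS length = dp[5][6] = 4

4


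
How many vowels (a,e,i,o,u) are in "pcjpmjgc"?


Input: pcjpmjgc
Checking each character:
  'p' at position 0: consonant
  'c' at position 1: consonant
  'j' at position 2: consonant
  'p' at position 3: consonant
  'm' at position 4: consonant
  'j' at position 5: consonant
  'g' at position 6: consonant
  'c' at position 7: consonant
Total vowels: 0

0


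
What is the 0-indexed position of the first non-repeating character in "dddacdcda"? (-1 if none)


Input: dddacdcda
Character frequencies:
  'a': 2
  'c': 2
  'd': 5
Scanning left to right for freq == 1:
  Position 0 ('d'): freq=5, skip
  Position 1 ('d'): freq=5, skip
  Position 2 ('d'): freq=5, skip
  Position 3 ('a'): freq=2, skip
  Position 4 ('c'): freq=2, skip
  Position 5 ('d'): freq=5, skip
  Position 6 ('c'): freq=2, skip
  Position 7 ('d'): freq=5, skip
  Position 8 ('a'): freq=2, skip
  No unique character found => answer = -1

-1


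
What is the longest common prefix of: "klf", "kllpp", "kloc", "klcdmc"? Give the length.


Words: klf, kllpp, kloc, klcdmc
  Position 0: all 'k' => match
  Position 1: all 'l' => match
  Position 2: ('f', 'l', 'o', 'c') => mismatch, stop
LCP = "kl" (length 2)

2


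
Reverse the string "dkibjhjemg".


Input: dkibjhjemg
Reading characters right to left:
  Position 9: 'g'
  Position 8: 'm'
  Position 7: 'e'
  Position 6: 'j'
  Position 5: 'h'
  Position 4: 'j'
  Position 3: 'b'
  Position 2: 'i'
  Position 1: 'k'
  Position 0: 'd'
Reversed: gmejhjbikd

gmejhjbikd


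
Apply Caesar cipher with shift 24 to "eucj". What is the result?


Caesar cipher: shift "eucj" by 24
  'e' (pos 4) + 24 = pos 2 = 'c'
  'u' (pos 20) + 24 = pos 18 = 's'
  'c' (pos 2) + 24 = pos 0 = 'a'
  'j' (pos 9) + 24 = pos 7 = 'h'
Result: csah

csah


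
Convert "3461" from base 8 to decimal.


Input: "3461" in base 8
Positional expansion:
  Digit '3' (value 3) x 8^3 = 1536
  Digit '4' (value 4) x 8^2 = 256
  Digit '6' (value 6) x 8^1 = 48
  Digit '1' (value 1) x 8^0 = 1
Sum = 1841

1841


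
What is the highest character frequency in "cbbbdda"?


Input: cbbbdda
Character counts:
  'a': 1
  'b': 3
  'c': 1
  'd': 2
Maximum frequency: 3

3


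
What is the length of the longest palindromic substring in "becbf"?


Input: "becbf"
Checking substrings for palindromes:
  No multi-char palindromic substrings found
Longest palindromic substring: "b" with length 1

1


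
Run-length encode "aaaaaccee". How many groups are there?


Input: aaaaaccee
Scanning for consecutive runs:
  Group 1: 'a' x 5 (positions 0-4)
  Group 2: 'c' x 2 (positions 5-6)
  Group 3: 'e' x 2 (positions 7-8)
Total groups: 3

3


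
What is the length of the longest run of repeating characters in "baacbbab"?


Input: "baacbbab"
Scanning for longest run:
  Position 1 ('a'): new char, reset run to 1
  Position 2 ('a'): continues run of 'a', length=2
  Position 3 ('c'): new char, reset run to 1
  Position 4 ('b'): new char, reset run to 1
  Position 5 ('b'): continues run of 'b', length=2
  Position 6 ('a'): new char, reset run to 1
  Position 7 ('b'): new char, reset run to 1
Longest run: 'a' with length 2

2


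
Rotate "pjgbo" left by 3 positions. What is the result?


Input: "pjgbo", rotate left by 3
First 3 characters: "pjg"
Remaining characters: "bo"
Concatenate remaining + first: "bo" + "pjg" = "bopjg"

bopjg


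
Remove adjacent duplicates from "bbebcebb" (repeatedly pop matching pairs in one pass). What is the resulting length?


Input: bbebcebb
Stack-based adjacent duplicate removal:
  Read 'b': push. Stack: b
  Read 'b': matches stack top 'b' => pop. Stack: (empty)
  Read 'e': push. Stack: e
  Read 'b': push. Stack: eb
  Read 'c': push. Stack: ebc
  Read 'e': push. Stack: ebce
  Read 'b': push. Stack: ebceb
  Read 'b': matches stack top 'b' => pop. Stack: ebce
Final stack: "ebce" (length 4)

4


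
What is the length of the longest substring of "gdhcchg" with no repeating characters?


Input: "gdhcchg"
Sliding window (track last position of each char):
  Position 0 ('g'): window [0,0] length 1 -- new best
  Position 1 ('d'): window [0,1] length 2 -- new best
  Position 2 ('h'): window [0,2] length 3 -- new best
  Position 3 ('c'): window [0,3] length 4 -- new best
  Position 4 ('c'): repeat (last at 3), move window start to 4
  Position 4 ('c'): window [4,4] length 1
  Position 5 ('h'): window [4,5] length 2
  Position 6 ('g'): window [4,6] length 3
Longest substring with no repeats: "gdhc" with length 4

4


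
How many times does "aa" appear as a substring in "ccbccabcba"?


Searching for "aa" in "ccbccabcba"
Scanning each position:
  Position 0: "cc" => no
  Position 1: "cb" => no
  Position 2: "bc" => no
  Position 3: "cc" => no
  Position 4: "ca" => no
  Position 5: "ab" => no
  Position 6: "bc" => no
  Position 7: "cb" => no
  Position 8: "ba" => no
Total occurrences: 0

0


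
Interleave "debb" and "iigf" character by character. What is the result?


Interleaving "debb" and "iigf":
  Position 0: 'd' from first, 'i' from second => "di"
  Position 1: 'e' from first, 'i' from second => "ei"
  Position 2: 'b' from first, 'g' from second => "bg"
  Position 3: 'b' from first, 'f' from second => "bf"
Result: dieibgbf

dieibgbf


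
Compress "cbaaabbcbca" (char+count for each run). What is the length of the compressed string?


Input: cbaaabbcbca
Runs:
  'c' x 1 => "c1"
  'b' x 1 => "b1"
  'a' x 3 => "a3"
  'b' x 2 => "b2"
  'c' x 1 => "c1"
  'b' x 1 => "b1"
  'c' x 1 => "c1"
  'a' x 1 => "a1"
Compressed: "c1b1a3b2c1b1c1a1"
Compressed length: 16

16


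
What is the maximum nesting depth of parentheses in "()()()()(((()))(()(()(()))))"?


Input: "()()()()(((()))(()(()(()))))"
Tracking depth:
  Position 0 '(': depth becomes 1
  Position 1 ')': depth becomes 0
  Position 2 '(': depth becomes 1
  Position 3 ')': depth becomes 0
  Position 4 '(': depth becomes 1
  Position 5 ')': depth becomes 0
  Position 6 '(': depth becomes 1
  Position 7 ')': depth becomes 0
  Position 8 '(': depth becomes 1
  Position 9 '(': depth becomes 2
  Position 10 '(': depth becomes 3
  Position 11 '(': depth becomes 4
  Position 12 ')': depth becomes 3
  Position 13 ')': depth becomes 2
  Position 14 ')': depth becomes 1
  Position 15 '(': depth becomes 2
  Position 16 '(': depth becomes 3
  Position 17 ')': depth becomes 2
  Position 18 '(': depth becomes 3
  Position 19 '(': depth becomes 4
  Position 20 ')': depth becomes 3
  Position 21 '(': depth becomes 4
  Position 22 '(': depth becomes 5
  Position 23 ')': depth becomes 4
  Position 24 ')': depth becomes 3
  Position 25 ')': depth becomes 2
  Position 26 ')': depth becomes 1
  Position 27 ')': depth becomes 0
Maximum depth reached: 5

5


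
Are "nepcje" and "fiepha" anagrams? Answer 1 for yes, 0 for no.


Strings: "nepcje", "fiepha"
Sorted first:  ceejnp
Sorted second: aefhip
Differ at position 0: 'c' vs 'a' => not anagrams

0


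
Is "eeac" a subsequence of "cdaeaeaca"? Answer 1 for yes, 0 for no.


Check if "eeac" is a subsequence of "cdaeaeaca"
Greedy scan:
  Position 0 ('c'): no match needed
  Position 1 ('d'): no match needed
  Position 2 ('a'): no match needed
  Position 3 ('e'): matches sub[0] = 'e'
  Position 4 ('a'): no match needed
  Position 5 ('e'): matches sub[1] = 'e'
  Position 6 ('a'): matches sub[2] = 'a'
  Position 7 ('c'): matches sub[3] = 'c'
  Position 8 ('a'): no match needed
All 4 characters matched => is a subsequence

1


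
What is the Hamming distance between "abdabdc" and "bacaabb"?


Comparing "abdabdc" and "bacaabb" position by position:
  Position 0: 'a' vs 'b' => differ
  Position 1: 'b' vs 'a' => differ
  Position 2: 'd' vs 'c' => differ
  Position 3: 'a' vs 'a' => same
  Position 4: 'b' vs 'a' => differ
  Position 5: 'd' vs 'b' => differ
  Position 6: 'c' vs 'b' => differ
Total differences (Hamming distance): 6

6


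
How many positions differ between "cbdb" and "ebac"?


Comparing "cbdb" and "ebac" position by position:
  Position 0: 'c' vs 'e' => DIFFER
  Position 1: 'b' vs 'b' => same
  Position 2: 'd' vs 'a' => DIFFER
  Position 3: 'b' vs 'c' => DIFFER
Positions that differ: 3

3


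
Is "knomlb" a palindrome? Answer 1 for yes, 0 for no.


Input: knomlb
Reversed: blmonk
  Compare pos 0 ('k') with pos 5 ('b'): MISMATCH
  Compare pos 1 ('n') with pos 4 ('l'): MISMATCH
  Compare pos 2 ('o') with pos 3 ('m'): MISMATCH
Result: not a palindrome

0


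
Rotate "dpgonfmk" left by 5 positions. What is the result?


Input: "dpgonfmk", rotate left by 5
First 5 characters: "dpgon"
Remaining characters: "fmk"
Concatenate remaining + first: "fmk" + "dpgon" = "fmkdpgon"

fmkdpgon


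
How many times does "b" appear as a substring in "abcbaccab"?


Searching for "b" in "abcbaccab"
Scanning each position:
  Position 0: "a" => no
  Position 1: "b" => MATCH
  Position 2: "c" => no
  Position 3: "b" => MATCH
  Position 4: "a" => no
  Position 5: "c" => no
  Position 6: "c" => no
  Position 7: "a" => no
  Position 8: "b" => MATCH
Total occurrences: 3

3


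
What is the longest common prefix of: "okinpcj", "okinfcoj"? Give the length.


Words: okinpcj, okinfcoj
  Position 0: all 'o' => match
  Position 1: all 'k' => match
  Position 2: all 'i' => match
  Position 3: all 'n' => match
  Position 4: ('p', 'f') => mismatch, stop
LCP = "okin" (length 4)

4


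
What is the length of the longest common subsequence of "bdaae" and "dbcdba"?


LCS of "bdaae" and "dbcdba"
DP table:
           d    b    c    d    b    a
      0    0    0    0    0    0    0
  b   0    0    1    1    1    1    1
  d   0    1    1    1    2    2    2
  a   0    1    1    1    2    2    3
  a   0    1    1    1    2    2    3
  e   0    1    1    1    2    2    3
LCS length = dp[5][6] = 3

3


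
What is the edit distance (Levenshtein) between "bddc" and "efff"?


Computing edit distance: "bddc" -> "efff"
DP table:
           e    f    f    f
      0    1    2    3    4
  b   1    1    2    3    4
  d   2    2    2    3    4
  d   3    3    3    3    4
  c   4    4    4    4    4
Edit distance = dp[4][4] = 4

4


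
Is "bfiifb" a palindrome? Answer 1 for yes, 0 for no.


Input: bfiifb
Reversed: bfiifb
  Compare pos 0 ('b') with pos 5 ('b'): match
  Compare pos 1 ('f') with pos 4 ('f'): match
  Compare pos 2 ('i') with pos 3 ('i'): match
Result: palindrome

1


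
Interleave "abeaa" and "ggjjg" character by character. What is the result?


Interleaving "abeaa" and "ggjjg":
  Position 0: 'a' from first, 'g' from second => "ag"
  Position 1: 'b' from first, 'g' from second => "bg"
  Position 2: 'e' from first, 'j' from second => "ej"
  Position 3: 'a' from first, 'j' from second => "aj"
  Position 4: 'a' from first, 'g' from second => "ag"
Result: agbgejajag

agbgejajag


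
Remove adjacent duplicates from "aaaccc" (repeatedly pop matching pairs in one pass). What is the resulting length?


Input: aaaccc
Stack-based adjacent duplicate removal:
  Read 'a': push. Stack: a
  Read 'a': matches stack top 'a' => pop. Stack: (empty)
  Read 'a': push. Stack: a
  Read 'c': push. Stack: ac
  Read 'c': matches stack top 'c' => pop. Stack: a
  Read 'c': push. Stack: ac
Final stack: "ac" (length 2)

2


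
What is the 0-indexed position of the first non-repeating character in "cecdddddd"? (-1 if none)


Input: cecdddddd
Character frequencies:
  'c': 2
  'd': 6
  'e': 1
Scanning left to right for freq == 1:
  Position 0 ('c'): freq=2, skip
  Position 1 ('e'): unique! => answer = 1

1


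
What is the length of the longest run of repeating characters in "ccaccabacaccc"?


Input: "ccaccabacaccc"
Scanning for longest run:
  Position 1 ('c'): continues run of 'c', length=2
  Position 2 ('a'): new char, reset run to 1
  Position 3 ('c'): new char, reset run to 1
  Position 4 ('c'): continues run of 'c', length=2
  Position 5 ('a'): new char, reset run to 1
  Position 6 ('b'): new char, reset run to 1
  Position 7 ('a'): new char, reset run to 1
  Position 8 ('c'): new char, reset run to 1
  Position 9 ('a'): new char, reset run to 1
  Position 10 ('c'): new char, reset run to 1
  Position 11 ('c'): continues run of 'c', length=2
  Position 12 ('c'): continues run of 'c', length=3
Longest run: 'c' with length 3

3


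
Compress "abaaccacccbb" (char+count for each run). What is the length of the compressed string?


Input: abaaccacccbb
Runs:
  'a' x 1 => "a1"
  'b' x 1 => "b1"
  'a' x 2 => "a2"
  'c' x 2 => "c2"
  'a' x 1 => "a1"
  'c' x 3 => "c3"
  'b' x 2 => "b2"
Compressed: "a1b1a2c2a1c3b2"
Compressed length: 14

14


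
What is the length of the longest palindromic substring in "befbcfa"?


Input: "befbcfa"
Checking substrings for palindromes:
  No multi-char palindromic substrings found
Longest palindromic substring: "b" with length 1

1


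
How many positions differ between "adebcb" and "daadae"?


Comparing "adebcb" and "daadae" position by position:
  Position 0: 'a' vs 'd' => DIFFER
  Position 1: 'd' vs 'a' => DIFFER
  Position 2: 'e' vs 'a' => DIFFER
  Position 3: 'b' vs 'd' => DIFFER
  Position 4: 'c' vs 'a' => DIFFER
  Position 5: 'b' vs 'e' => DIFFER
Positions that differ: 6

6


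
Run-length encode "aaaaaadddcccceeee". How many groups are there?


Input: aaaaaadddcccceeee
Scanning for consecutive runs:
  Group 1: 'a' x 6 (positions 0-5)
  Group 2: 'd' x 3 (positions 6-8)
  Group 3: 'c' x 4 (positions 9-12)
  Group 4: 'e' x 4 (positions 13-16)
Total groups: 4

4


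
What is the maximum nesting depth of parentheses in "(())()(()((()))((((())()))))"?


Input: "(())()(()((()))((((())()))))"
Tracking depth:
  Position 0 '(': depth becomes 1
  Position 1 '(': depth becomes 2
  Position 2 ')': depth becomes 1
  Position 3 ')': depth becomes 0
  Position 4 '(': depth becomes 1
  Position 5 ')': depth becomes 0
  Position 6 '(': depth becomes 1
  Position 7 '(': depth becomes 2
  Position 8 ')': depth becomes 1
  Position 9 '(': depth becomes 2
  Position 10 '(': depth becomes 3
  Position 11 '(': depth becomes 4
  Position 12 ')': depth becomes 3
  Position 13 ')': depth becomes 2
  Position 14 ')': depth becomes 1
  Position 15 '(': depth becomes 2
  Position 16 '(': depth becomes 3
  Position 17 '(': depth becomes 4
  Position 18 '(': depth becomes 5
  Position 19 '(': depth becomes 6
  Position 20 ')': depth becomes 5
  Position 21 ')': depth becomes 4
  Position 22 '(': depth becomes 5
  Position 23 ')': depth becomes 4
  Position 24 ')': depth becomes 3
  Position 25 ')': depth becomes 2
  Position 26 ')': depth becomes 1
  Position 27 ')': depth becomes 0
Maximum depth reached: 6

6


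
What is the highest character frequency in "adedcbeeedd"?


Input: adedcbeeedd
Character counts:
  'a': 1
  'b': 1
  'c': 1
  'd': 4
  'e': 4
Maximum frequency: 4

4


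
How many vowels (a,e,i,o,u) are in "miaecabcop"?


Input: miaecabcop
Checking each character:
  'm' at position 0: consonant
  'i' at position 1: vowel (running total: 1)
  'a' at position 2: vowel (running total: 2)
  'e' at position 3: vowel (running total: 3)
  'c' at position 4: consonant
  'a' at position 5: vowel (running total: 4)
  'b' at position 6: consonant
  'c' at position 7: consonant
  'o' at position 8: vowel (running total: 5)
  'p' at position 9: consonant
Total vowels: 5

5


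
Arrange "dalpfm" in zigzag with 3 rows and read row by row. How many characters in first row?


Zigzag "dalpfm" into 3 rows:
Placing characters:
  'd' => row 0
  'a' => row 1
  'l' => row 2
  'p' => row 1
  'f' => row 0
  'm' => row 1
Rows:
  Row 0: "df"
  Row 1: "apm"
  Row 2: "l"
First row length: 2

2
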